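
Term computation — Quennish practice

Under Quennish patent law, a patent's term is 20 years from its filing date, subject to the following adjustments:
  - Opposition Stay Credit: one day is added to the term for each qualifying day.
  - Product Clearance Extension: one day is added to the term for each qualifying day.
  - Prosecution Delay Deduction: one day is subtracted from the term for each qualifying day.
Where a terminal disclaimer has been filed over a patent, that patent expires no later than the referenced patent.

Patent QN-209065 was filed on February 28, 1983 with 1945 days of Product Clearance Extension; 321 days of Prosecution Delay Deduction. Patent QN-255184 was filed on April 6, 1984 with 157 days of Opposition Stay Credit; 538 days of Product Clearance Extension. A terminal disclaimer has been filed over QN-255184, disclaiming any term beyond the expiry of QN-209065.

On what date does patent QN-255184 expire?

Natural term of QN-255184:
  Base: filing + 20 years → 6 April 2004.
  Opposition Stay Credit: +157 days → 10 September 2004.
  Product Clearance Extension: +538 days → 2 March 2006.
Expiry of referenced patent QN-209065:
  Base: filing + 20 years → 28 February 2003.
  Product Clearance Extension: +1945 days → 26 June 2008.
  Prosecution Delay Deduction: −321 days → 10 August 2007.
Terminal disclaimer: QN-255184 expires on the earlier of 2 March 2006 and 10 August 2007.

March 2, 2006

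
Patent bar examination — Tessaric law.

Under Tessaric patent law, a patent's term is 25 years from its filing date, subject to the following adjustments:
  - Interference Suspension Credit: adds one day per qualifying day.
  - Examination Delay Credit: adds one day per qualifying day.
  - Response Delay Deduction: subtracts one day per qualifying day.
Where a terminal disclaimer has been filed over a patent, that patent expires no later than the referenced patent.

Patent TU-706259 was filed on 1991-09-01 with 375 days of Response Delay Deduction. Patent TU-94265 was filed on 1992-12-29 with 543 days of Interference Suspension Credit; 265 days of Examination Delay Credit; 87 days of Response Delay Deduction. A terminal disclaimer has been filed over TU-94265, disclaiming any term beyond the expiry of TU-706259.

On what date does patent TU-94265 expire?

2015-08-23

Natural term of TU-94265:
  Base: filing + 25 years → 29 December 2017.
  Interference Suspension Credit: +543 days → 25 June 2019.
  Examination Delay Credit: +265 days → 16 March 2020.
  Response Delay Deduction: −87 days → 20 December 2019.
Expiry of referenced patent TU-706259:
  Base: filing + 25 years → 1 September 2016.
  Response Delay Deduction: −375 days → 23 August 2015.
Terminal disclaimer: TU-94265 expires on the earlier of 20 December 2019 and 23 August 2015.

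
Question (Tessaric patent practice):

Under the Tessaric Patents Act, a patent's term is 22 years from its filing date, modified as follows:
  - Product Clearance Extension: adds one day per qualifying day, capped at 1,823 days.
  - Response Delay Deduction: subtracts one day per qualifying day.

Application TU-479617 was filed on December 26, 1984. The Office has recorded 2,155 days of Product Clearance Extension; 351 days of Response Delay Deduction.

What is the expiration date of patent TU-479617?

Base term: filing date + 22 years → 26 December 2006.
Product Clearance Extension: 2155 days claimed exceeds the 1823-day cap, so +1823 days → 23 December 2011.
Response Delay Deduction: −351 days → 6 January 2011.

January 6, 2011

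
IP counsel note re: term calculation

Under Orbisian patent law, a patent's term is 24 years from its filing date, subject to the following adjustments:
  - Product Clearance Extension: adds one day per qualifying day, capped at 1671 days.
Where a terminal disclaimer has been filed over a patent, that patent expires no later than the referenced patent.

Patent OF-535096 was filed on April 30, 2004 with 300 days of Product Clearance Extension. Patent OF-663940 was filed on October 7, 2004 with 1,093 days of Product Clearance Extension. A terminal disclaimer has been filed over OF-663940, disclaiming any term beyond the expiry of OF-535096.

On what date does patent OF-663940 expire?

Natural term of OF-663940:
  Base: filing + 24 years → 7 October 2028.
  Product Clearance Extension: 1093 days (within the 1671-day cap) → +1093 days → 5 October 2031.
Expiry of referenced patent OF-535096:
  Base: filing + 24 years → 30 April 2028.
  Product Clearance Extension: 300 days (within the 1671-day cap) → +300 days → 24 February 2029.
Terminal disclaimer: OF-663940 expires on the earlier of 5 October 2031 and 24 February 2029.

2029-02-24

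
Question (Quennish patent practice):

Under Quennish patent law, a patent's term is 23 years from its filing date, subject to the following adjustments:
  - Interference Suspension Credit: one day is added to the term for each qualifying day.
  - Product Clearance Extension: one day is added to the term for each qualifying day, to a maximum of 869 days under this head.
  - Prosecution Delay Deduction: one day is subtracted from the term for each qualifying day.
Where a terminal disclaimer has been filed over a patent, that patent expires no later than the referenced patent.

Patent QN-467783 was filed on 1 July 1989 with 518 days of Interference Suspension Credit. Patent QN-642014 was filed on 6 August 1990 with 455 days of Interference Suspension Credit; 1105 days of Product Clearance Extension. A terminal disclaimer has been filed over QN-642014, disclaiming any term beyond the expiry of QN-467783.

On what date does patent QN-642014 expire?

Natural term of QN-642014:
  Base: filing + 23 years → 6 August 2013.
  Interference Suspension Credit: +455 days → 4 November 2014.
  Product Clearance Extension: 1105 days claimed exceeds the 869-day cap, so +869 days → 22 March 2017.
Expiry of referenced patent QN-467783:
  Base: filing + 23 years → 1 July 2012.
  Interference Suspension Credit: +518 days → 1 December 2013.
Terminal disclaimer: QN-642014 expires on the earlier of 22 March 2017 and 1 December 2013.

2013-12-01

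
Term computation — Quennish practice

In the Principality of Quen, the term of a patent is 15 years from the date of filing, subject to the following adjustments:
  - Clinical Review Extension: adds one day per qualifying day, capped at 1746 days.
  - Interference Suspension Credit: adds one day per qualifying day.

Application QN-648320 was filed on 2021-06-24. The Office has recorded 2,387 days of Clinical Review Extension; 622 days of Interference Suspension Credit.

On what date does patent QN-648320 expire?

Base term: filing date + 15 years → 24 June 2036.
Clinical Review Extension: 2387 days claimed exceeds the 1746-day cap, so +1746 days → 5 April 2041.
Interference Suspension Credit: +622 days → 18 December 2042.

December 18, 2042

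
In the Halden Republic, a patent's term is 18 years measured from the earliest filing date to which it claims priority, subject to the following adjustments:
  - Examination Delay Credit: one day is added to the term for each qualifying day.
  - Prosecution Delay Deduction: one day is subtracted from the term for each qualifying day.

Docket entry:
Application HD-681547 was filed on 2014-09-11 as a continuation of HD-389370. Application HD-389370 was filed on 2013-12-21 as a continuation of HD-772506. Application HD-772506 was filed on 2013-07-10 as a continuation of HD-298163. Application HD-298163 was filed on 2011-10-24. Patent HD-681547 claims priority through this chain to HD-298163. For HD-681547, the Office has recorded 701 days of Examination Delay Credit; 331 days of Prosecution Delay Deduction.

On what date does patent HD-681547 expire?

2030-10-29

Earliest priority filing: 24 October 2011.
Base term: 24 October 2011 + 18 years → 24 October 2029.
Examination Delay Credit: +701 days → 25 September 2031.
Prosecution Delay Deduction: −331 days → 29 October 2030.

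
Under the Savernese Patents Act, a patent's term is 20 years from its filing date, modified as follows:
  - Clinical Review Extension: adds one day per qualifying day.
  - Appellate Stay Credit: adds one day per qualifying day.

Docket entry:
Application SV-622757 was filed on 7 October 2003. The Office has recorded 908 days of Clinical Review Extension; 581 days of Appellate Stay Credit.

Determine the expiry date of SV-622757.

Base term: filing date + 20 years → 7 October 2023.
Clinical Review Extension: +908 days → 2 April 2026.
Appellate Stay Credit: +581 days → 4 November 2027.

2027-11-04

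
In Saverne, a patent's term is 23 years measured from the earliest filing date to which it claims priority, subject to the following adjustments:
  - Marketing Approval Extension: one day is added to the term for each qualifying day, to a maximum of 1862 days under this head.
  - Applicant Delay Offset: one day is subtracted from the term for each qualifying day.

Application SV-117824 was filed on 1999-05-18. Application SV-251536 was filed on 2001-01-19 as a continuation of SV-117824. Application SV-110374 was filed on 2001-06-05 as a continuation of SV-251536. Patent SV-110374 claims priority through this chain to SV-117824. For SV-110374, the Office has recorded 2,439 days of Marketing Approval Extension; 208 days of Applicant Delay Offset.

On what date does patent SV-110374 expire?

November 27, 2026

Earliest priority filing: 18 May 1999.
Base term: 18 May 1999 + 23 years → 18 May 2022.
Marketing Approval Extension: 2439 days claimed exceeds the 1862-day cap, so +1862 days → 23 June 2027.
Applicant Delay Offset: −208 days → 27 November 2026.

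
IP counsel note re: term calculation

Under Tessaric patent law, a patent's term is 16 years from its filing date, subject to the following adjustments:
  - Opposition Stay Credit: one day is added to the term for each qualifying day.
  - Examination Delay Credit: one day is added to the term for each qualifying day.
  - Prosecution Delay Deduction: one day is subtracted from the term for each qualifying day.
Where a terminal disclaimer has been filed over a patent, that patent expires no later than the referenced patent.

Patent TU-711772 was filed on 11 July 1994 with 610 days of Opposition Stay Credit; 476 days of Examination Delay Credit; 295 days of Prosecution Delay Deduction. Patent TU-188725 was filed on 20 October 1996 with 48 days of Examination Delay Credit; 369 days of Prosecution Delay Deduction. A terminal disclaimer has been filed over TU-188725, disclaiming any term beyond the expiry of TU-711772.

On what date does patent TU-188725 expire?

Natural term of TU-188725:
  Base: filing + 16 years → 20 October 2012.
  Examination Delay Credit: +48 days → 7 December 2012.
  Prosecution Delay Deduction: −369 days → 4 December 2011.
Expiry of referenced patent TU-711772:
  Base: filing + 16 years → 11 July 2010.
  Opposition Stay Credit: +610 days → 12 March 2012.
  Examination Delay Credit: +476 days → 1 July 2013.
  Prosecution Delay Deduction: −295 days → 9 September 2012.
Terminal disclaimer: TU-188725 expires on the earlier of 4 December 2011 and 9 September 2012.

2011-12-04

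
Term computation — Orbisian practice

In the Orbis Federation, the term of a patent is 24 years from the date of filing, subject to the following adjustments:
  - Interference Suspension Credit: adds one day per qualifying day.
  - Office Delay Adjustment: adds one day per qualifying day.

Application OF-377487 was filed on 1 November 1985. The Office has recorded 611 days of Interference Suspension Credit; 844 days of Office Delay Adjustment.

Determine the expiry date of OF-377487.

Base term: filing date + 24 years → 1 November 2009.
Interference Suspension Credit: +611 days → 5 July 2011.
Office Delay Adjustment: +844 days → 26 October 2013.

2013-10-26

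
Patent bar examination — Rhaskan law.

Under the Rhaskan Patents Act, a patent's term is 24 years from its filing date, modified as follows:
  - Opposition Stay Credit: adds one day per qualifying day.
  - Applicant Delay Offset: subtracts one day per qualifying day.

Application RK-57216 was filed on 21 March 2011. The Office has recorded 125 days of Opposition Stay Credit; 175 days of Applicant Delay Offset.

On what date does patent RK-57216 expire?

Base term: filing date + 24 years → 21 March 2035.
Opposition Stay Credit: +125 days → 24 July 2035.
Applicant Delay Offset: −175 days → 30 January 2035.

2035-01-30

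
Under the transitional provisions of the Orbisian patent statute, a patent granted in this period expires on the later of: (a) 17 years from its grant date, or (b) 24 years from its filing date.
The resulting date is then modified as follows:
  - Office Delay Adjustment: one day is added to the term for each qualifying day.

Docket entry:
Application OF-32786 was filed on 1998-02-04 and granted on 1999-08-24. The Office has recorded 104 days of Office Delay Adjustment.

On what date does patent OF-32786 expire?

(a) grant + 17 years → 24 August 2016.
(b) filing + 24 years → 4 February 2022.
Later of the two: 4 February 2022.
Office Delay Adjustment: +104 days → 19 May 2022.

May 19, 2022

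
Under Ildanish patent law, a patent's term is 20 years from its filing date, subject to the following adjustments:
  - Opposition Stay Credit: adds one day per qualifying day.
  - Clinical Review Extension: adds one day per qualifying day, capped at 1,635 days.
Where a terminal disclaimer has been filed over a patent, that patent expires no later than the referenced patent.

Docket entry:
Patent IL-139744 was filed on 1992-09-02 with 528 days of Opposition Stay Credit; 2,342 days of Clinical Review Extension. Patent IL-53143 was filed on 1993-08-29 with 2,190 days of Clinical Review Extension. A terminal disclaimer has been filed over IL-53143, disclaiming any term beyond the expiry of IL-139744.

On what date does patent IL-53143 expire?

2018-02-19

Natural term of IL-53143:
  Base: filing + 20 years → 29 August 2013.
  Clinical Review Extension: 2190 days claimed exceeds the 1635-day cap, so +1635 days → 19 February 2018.
Expiry of referenced patent IL-139744:
  Base: filing + 20 years → 2 September 2012.
  Opposition Stay Credit: +528 days → 12 February 2014.
  Clinical Review Extension: 2342 days claimed exceeds the 1635-day cap, so +1635 days → 5 August 2018.
Terminal disclaimer: IL-53143 expires on the earlier of 19 February 2018 and 5 August 2018.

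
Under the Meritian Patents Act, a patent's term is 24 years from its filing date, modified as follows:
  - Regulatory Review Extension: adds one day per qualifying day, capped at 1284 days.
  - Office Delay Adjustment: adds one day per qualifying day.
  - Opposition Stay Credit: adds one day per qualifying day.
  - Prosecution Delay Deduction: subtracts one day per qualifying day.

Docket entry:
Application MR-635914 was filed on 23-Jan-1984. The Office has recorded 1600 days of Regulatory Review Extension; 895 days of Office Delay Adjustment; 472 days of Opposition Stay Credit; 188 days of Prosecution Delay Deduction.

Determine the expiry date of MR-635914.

Base term: filing date + 24 years → 23 January 2008.
Regulatory Review Extension: 1600 days claimed exceeds the 1284-day cap, so +1284 days → 30 July 2011.
Office Delay Adjustment: +895 days → 10 January 2014.
Opposition Stay Credit: +472 days → 27 April 2015.
Prosecution Delay Deduction: −188 days → 21 October 2014.

2014-10-21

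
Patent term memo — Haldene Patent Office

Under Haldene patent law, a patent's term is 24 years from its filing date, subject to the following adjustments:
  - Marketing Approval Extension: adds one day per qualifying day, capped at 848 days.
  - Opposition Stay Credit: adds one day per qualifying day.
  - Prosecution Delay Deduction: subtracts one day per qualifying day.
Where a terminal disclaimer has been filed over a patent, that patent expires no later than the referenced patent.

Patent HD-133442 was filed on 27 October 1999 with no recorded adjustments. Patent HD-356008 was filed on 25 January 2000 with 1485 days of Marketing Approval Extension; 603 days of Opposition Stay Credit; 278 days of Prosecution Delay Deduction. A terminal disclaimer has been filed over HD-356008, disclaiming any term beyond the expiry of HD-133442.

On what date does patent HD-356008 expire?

Natural term of HD-356008:
  Base: filing + 24 years → 25 January 2024.
  Marketing Approval Extension: 1485 days claimed exceeds the 848-day cap, so +848 days → 22 May 2026.
  Opposition Stay Credit: +603 days → 15 January 2028.
  Prosecution Delay Deduction: −278 days → 12 April 2027.
Expiry of referenced patent HD-133442:
  Base: filing + 24 years → 27 October 2023.
Terminal disclaimer: HD-356008 expires on the earlier of 12 April 2027 and 27 October 2023.

2023-10-27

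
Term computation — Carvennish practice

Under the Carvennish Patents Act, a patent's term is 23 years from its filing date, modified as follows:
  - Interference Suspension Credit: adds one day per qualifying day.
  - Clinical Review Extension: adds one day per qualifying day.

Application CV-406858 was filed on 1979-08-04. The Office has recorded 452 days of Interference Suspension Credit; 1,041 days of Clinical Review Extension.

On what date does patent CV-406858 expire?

Base term: filing date + 23 years → 4 August 2002.
Interference Suspension Credit: +452 days → 30 October 2003.
Clinical Review Extension: +1041 days → 5 September 2006.

September 5, 2006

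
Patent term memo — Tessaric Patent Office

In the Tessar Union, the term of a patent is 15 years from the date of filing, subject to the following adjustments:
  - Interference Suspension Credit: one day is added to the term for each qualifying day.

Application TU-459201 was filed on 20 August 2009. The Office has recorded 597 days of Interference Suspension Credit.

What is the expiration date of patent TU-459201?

Base term: filing date + 15 years → 20 August 2024.
Interference Suspension Credit: +597 days → 9 April 2026.

2026-04-09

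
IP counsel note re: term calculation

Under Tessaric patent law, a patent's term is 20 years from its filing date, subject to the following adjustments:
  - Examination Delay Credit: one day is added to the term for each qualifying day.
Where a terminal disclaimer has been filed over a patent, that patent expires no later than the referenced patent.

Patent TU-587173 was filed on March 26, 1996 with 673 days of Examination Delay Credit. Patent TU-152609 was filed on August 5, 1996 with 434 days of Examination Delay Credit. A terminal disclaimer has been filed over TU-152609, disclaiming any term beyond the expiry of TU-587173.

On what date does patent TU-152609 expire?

2017-10-13

Natural term of TU-152609:
  Base: filing + 20 years → 5 August 2016.
  Examination Delay Credit: +434 days → 13 October 2017.
Expiry of referenced patent TU-587173:
  Base: filing + 20 years → 26 March 2016.
  Examination Delay Credit: +673 days → 28 January 2018.
Terminal disclaimer: TU-152609 expires on the earlier of 13 October 2017 and 28 January 2018.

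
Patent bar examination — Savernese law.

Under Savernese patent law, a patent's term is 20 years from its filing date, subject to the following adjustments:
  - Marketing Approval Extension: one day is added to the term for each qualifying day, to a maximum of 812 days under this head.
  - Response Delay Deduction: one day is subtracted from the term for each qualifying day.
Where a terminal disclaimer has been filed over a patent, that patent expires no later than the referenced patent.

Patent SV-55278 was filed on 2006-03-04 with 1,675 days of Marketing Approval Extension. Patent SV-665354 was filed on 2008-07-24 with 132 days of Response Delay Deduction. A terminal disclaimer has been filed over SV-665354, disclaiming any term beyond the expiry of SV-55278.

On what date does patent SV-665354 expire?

Natural term of SV-665354:
  Base: filing + 20 years → 24 July 2028.
  Response Delay Deduction: −132 days → 14 March 2028.
Expiry of referenced patent SV-55278:
  Base: filing + 20 years → 4 March 2026.
  Marketing Approval Extension: 1675 days claimed exceeds the 812-day cap, so +812 days → 24 May 2028.
Terminal disclaimer: SV-665354 expires on the earlier of 14 March 2028 and 24 May 2028.

2028-03-14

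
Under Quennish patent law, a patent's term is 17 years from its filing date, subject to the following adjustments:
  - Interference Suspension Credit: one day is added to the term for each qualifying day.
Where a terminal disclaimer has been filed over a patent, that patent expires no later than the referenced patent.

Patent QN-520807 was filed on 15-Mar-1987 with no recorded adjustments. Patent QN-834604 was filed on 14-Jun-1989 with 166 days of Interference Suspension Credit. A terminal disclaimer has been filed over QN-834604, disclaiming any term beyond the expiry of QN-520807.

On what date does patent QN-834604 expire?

Natural term of QN-834604:
  Base: filing + 17 years → 14 June 2006.
  Interference Suspension Credit: +166 days → 27 November 2006.
Expiry of referenced patent QN-520807:
  Base: filing + 17 years → 15 March 2004.
Terminal disclaimer: QN-834604 expires on the earlier of 27 November 2006 and 15 March 2004.

March 15, 2004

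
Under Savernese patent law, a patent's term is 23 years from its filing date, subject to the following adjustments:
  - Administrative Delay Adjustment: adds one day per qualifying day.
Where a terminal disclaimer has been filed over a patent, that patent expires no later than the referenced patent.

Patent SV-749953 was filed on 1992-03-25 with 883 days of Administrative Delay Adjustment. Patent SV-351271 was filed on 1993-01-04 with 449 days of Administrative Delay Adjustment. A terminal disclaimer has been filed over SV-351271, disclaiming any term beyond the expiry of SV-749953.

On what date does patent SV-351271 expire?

Natural term of SV-351271:
  Base: filing + 23 years → 4 January 2016.
  Administrative Delay Adjustment: +449 days → 28 March 2017.
Expiry of referenced patent SV-749953:
  Base: filing + 23 years → 25 March 2015.
  Administrative Delay Adjustment: +883 days → 24 August 2017.
Terminal disclaimer: SV-351271 expires on the earlier of 28 March 2017 and 24 August 2017.

2017-03-28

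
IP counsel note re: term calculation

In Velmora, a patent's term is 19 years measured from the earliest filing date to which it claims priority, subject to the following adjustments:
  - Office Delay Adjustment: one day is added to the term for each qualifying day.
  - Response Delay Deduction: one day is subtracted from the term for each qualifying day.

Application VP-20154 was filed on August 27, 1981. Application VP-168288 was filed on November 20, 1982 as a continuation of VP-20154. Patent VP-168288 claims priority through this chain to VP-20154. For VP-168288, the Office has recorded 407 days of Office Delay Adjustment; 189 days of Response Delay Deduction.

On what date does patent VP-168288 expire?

April 2, 2001

Earliest priority filing: 27 August 1981.
Base term: 27 August 1981 + 19 years → 27 August 2000.
Office Delay Adjustment: +407 days → 8 October 2001.
Response Delay Deduction: −189 days → 2 April 2001.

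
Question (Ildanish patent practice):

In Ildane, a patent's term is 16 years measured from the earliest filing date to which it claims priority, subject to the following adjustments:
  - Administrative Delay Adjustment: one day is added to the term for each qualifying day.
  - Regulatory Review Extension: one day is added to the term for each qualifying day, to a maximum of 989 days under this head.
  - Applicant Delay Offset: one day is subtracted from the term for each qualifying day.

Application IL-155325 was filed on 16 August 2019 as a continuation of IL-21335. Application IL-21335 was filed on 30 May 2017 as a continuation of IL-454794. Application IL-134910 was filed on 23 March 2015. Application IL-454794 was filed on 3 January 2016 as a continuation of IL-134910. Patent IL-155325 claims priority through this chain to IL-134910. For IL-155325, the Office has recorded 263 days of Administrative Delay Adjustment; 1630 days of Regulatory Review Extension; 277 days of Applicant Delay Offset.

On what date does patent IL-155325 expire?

Earliest priority filing: 23 March 2015.
Base term: 23 March 2015 + 16 years → 23 March 2031.
Administrative Delay Adjustment: +263 days → 11 December 2031.
Regulatory Review Extension: 1630 days claimed exceeds the 989-day cap, so +989 days → 26 August 2034.
Applicant Delay Offset: −277 days → 22 November 2033.

November 22, 2033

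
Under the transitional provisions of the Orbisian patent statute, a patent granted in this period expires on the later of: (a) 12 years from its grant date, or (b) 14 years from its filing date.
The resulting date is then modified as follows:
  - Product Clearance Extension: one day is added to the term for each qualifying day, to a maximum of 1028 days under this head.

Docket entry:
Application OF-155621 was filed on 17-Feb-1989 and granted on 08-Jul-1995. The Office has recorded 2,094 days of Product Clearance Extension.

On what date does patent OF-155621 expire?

(a) grant + 12 years → 8 July 2007.
(b) filing + 14 years → 17 February 2003.
Later of the two: 8 July 2007.
Product Clearance Extension: 2094 days claimed exceeds the 1028-day cap, so +1028 days → 1 May 2010.

2010-05-01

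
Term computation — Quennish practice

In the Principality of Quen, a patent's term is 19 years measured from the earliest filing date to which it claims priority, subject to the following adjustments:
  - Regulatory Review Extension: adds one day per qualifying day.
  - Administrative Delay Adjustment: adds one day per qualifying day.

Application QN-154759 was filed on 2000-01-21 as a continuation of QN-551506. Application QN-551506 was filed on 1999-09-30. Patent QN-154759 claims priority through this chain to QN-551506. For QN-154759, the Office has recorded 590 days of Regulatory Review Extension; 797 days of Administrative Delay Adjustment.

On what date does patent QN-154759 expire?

2022-07-18

Earliest priority filing: 30 September 1999.
Base term: 30 September 1999 + 19 years → 30 September 2018.
Regulatory Review Extension: +590 days → 12 May 2020.
Administrative Delay Adjustment: +797 days → 18 July 2022.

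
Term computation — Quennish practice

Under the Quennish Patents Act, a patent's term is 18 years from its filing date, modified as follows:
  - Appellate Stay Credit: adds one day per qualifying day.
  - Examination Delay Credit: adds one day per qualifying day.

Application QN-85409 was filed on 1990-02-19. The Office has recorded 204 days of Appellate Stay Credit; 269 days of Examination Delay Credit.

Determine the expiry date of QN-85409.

Base term: filing date + 18 years → 19 February 2008.
Appellate Stay Credit: +204 days → 10 September 2008.
Examination Delay Credit: +269 days → 6 June 2009.

June 6, 2009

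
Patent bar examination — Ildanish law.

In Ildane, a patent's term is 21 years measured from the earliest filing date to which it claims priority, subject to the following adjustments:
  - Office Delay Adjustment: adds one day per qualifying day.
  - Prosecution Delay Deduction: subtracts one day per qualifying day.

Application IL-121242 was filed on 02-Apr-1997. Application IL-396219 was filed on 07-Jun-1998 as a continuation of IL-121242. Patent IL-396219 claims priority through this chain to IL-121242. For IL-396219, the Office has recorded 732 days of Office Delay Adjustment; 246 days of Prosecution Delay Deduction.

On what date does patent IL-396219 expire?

Earliest priority filing: 2 April 1997.
Base term: 2 April 1997 + 21 years → 2 April 2018.
Office Delay Adjustment: +732 days → 3 April 2020.
Prosecution Delay Deduction: −246 days → 1 August 2019.

2019-08-01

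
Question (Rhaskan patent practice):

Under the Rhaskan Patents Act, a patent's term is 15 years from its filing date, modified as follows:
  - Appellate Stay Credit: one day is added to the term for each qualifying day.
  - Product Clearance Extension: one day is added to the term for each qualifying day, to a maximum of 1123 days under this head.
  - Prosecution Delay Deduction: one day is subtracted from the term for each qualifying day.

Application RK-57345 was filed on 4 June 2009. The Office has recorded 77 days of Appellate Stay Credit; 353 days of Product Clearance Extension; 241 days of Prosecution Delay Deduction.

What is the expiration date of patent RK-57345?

2024-12-10

Base term: filing date + 15 years → 4 June 2024.
Appellate Stay Credit: +77 days → 20 August 2024.
Product Clearance Extension: 353 days (within the 1123-day cap) → +353 days → 8 August 2025.
Prosecution Delay Deduction: −241 days → 10 December 2024.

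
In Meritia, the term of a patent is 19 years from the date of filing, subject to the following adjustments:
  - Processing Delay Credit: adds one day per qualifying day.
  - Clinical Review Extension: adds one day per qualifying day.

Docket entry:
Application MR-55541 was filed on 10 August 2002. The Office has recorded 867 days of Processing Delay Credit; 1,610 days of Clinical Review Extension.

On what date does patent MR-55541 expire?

Base term: filing date + 19 years → 10 August 2021.
Processing Delay Credit: +867 days → 25 December 2023.
Clinical Review Extension: +1610 days → 22 May 2028.

2028-05-22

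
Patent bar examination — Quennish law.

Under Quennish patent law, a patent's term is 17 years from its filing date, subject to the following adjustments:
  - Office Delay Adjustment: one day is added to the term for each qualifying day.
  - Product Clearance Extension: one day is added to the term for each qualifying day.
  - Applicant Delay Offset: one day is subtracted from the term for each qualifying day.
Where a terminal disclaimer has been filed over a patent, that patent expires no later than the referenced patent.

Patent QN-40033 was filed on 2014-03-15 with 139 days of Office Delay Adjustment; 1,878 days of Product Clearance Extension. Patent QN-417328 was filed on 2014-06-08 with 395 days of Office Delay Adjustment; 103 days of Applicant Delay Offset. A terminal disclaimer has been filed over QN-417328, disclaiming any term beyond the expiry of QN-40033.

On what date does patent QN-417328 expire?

Natural term of QN-417328:
  Base: filing + 17 years → 8 June 2031.
  Office Delay Adjustment: +395 days → 7 July 2032.
  Applicant Delay Offset: −103 days → 26 March 2032.
Expiry of referenced patent QN-40033:
  Base: filing + 17 years → 15 March 2031.
  Office Delay Adjustment: +139 days → 1 August 2031.
  Product Clearance Extension: +1878 days → 21 September 2036.
Terminal disclaimer: QN-417328 expires on the earlier of 26 March 2032 and 21 September 2036.

2032-03-26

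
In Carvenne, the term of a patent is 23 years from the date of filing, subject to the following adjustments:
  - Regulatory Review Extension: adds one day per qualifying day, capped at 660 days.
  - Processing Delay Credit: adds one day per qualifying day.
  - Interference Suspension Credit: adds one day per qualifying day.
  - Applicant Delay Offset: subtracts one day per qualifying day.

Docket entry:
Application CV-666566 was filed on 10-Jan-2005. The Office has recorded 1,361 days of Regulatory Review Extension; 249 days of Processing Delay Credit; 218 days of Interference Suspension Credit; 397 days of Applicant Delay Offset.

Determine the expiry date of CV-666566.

Base term: filing date + 23 years → 10 January 2028.
Regulatory Review Extension: 1361 days claimed exceeds the 660-day cap, so +660 days → 31 October 2029.
Processing Delay Credit: +249 days → 7 July 2030.
Interference Suspension Credit: +218 days → 10 February 2031.
Applicant Delay Offset: −397 days → 9 January 2030.

2030-01-09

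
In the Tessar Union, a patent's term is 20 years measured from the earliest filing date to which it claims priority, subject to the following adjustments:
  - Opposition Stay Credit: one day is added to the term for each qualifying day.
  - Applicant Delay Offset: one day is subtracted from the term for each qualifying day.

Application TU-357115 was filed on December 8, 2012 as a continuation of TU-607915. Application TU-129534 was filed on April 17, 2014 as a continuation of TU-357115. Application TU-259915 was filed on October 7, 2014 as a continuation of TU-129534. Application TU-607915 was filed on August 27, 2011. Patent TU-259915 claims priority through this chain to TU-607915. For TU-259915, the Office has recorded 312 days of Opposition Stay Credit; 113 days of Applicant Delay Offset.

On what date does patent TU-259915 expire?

March 13, 2032

Earliest priority filing: 27 August 2011.
Base term: 27 August 2011 + 20 years → 27 August 2031.
Opposition Stay Credit: +312 days → 4 July 2032.
Applicant Delay Offset: −113 days → 13 March 2032.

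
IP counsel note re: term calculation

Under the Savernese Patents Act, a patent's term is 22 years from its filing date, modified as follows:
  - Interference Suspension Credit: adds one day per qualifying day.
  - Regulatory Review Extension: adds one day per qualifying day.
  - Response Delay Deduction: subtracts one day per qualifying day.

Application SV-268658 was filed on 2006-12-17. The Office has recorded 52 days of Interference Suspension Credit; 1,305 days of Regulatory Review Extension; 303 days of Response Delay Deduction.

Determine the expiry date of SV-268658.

November 6, 2031

Base term: filing date + 22 years → 17 December 2028.
Interference Suspension Credit: +52 days → 7 February 2029.
Regulatory Review Extension: +1305 days → 4 September 2032.
Response Delay Deduction: −303 days → 6 November 2031.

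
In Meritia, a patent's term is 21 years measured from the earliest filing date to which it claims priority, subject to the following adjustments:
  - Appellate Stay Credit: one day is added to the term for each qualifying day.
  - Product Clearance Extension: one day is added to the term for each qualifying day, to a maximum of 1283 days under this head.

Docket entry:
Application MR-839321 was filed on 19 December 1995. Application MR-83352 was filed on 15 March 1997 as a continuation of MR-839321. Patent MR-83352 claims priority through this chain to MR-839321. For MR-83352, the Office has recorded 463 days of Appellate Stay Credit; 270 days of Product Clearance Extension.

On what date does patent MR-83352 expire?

December 22, 2018

Earliest priority filing: 19 December 1995.
Base term: 19 December 1995 + 21 years → 19 December 2016.
Appellate Stay Credit: +463 days → 27 March 2018.
Product Clearance Extension: 270 days (within the 1283-day cap) → +270 days → 22 December 2018.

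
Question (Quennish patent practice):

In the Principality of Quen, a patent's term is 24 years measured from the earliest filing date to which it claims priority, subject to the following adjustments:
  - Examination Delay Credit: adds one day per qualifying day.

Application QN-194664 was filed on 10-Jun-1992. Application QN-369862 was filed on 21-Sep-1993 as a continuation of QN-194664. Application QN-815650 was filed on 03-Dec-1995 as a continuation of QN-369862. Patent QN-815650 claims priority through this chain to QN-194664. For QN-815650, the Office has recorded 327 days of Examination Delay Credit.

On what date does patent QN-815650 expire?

2017-05-03

Earliest priority filing: 10 June 1992.
Base term: 10 June 1992 + 24 years → 10 June 2016.
Examination Delay Credit: +327 days → 3 May 2017.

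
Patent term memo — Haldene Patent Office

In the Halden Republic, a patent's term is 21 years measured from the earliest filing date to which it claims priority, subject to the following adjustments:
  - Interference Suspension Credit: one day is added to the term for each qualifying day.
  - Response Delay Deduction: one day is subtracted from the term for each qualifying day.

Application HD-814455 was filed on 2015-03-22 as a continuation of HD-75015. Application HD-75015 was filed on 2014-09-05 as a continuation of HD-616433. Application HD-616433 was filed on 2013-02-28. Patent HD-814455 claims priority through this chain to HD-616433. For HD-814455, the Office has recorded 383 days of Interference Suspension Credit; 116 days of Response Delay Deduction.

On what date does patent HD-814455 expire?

November 22, 2034

Earliest priority filing: 28 February 2013.
Base term: 28 February 2013 + 21 years → 28 February 2034.
Interference Suspension Credit: +383 days → 18 March 2035.
Response Delay Deduction: −116 days → 22 November 2034.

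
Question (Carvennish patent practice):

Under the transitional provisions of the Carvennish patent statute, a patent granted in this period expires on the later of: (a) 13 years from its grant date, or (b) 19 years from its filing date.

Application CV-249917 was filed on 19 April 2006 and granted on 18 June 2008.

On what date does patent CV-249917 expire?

(a) grant + 13 years → 18 June 2021.
(b) filing + 19 years → 19 April 2025.
Later of the two: 19 April 2025.

April 19, 2025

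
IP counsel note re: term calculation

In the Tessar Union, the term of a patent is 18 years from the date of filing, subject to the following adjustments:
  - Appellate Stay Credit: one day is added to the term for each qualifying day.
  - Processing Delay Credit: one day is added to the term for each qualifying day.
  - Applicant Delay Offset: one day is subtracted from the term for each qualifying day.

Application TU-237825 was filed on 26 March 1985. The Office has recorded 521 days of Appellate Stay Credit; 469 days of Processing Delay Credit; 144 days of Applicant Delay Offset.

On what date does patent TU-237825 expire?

Base term: filing date + 18 years → 26 March 2003.
Appellate Stay Credit: +521 days → 28 August 2004.
Processing Delay Credit: +469 days → 10 December 2005.
Applicant Delay Offset: −144 days → 19 July 2005.

2005-07-19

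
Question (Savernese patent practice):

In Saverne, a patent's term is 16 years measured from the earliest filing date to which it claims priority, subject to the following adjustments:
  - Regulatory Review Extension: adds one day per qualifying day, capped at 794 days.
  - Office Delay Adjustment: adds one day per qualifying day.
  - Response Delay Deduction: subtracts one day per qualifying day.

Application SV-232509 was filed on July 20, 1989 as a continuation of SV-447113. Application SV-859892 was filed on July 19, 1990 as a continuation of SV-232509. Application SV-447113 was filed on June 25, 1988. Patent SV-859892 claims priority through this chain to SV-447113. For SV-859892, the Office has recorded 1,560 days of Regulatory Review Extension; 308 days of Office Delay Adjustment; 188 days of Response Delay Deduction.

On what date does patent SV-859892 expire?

2006-12-26

Earliest priority filing: 25 June 1988.
Base term: 25 June 1988 + 16 years → 25 June 2004.
Regulatory Review Extension: 1560 days claimed exceeds the 794-day cap, so +794 days → 28 August 2006.
Office Delay Adjustment: +308 days → 2 July 2007.
Response Delay Deduction: −188 days → 26 December 2006.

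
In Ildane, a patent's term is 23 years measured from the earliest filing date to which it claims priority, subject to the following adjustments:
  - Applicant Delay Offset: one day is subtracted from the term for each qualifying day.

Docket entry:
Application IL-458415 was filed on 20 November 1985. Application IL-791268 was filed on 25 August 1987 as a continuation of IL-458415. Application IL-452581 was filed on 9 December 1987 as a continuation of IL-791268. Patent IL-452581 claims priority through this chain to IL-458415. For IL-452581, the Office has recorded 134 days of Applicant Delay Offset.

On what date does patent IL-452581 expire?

Earliest priority filing: 20 November 1985.
Base term: 20 November 1985 + 23 years → 20 November 2008.
Applicant Delay Offset: −134 days → 9 July 2008.

July 9, 2008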